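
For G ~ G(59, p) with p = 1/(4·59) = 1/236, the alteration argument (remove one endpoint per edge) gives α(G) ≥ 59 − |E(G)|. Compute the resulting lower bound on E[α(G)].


E[|E(G)|] = C(59, 2)·p = 1711 · (1/236) = 29/4.
E[α(G)] ≥ n − E[|E(G)|] = 59 − 29/4 = 207/4.
Numerically: ≈ 51.7500.
(This is only a lower bound; the true E[α(G)] may be larger.)

E[α(G)] ≥ 207/4 ≈ 51.7500.


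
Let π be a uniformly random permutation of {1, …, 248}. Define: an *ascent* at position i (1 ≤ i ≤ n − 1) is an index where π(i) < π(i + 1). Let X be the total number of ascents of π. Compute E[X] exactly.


Write X = Σ X_I over i = 1, …, 247, with X_I the indicator of one ascent.
There are 247 indicators.
For each fixed i, the pair (π(i), π(i+1)) is a uniformly random ordered pair of distinct values from {1, …, 248}; by symmetry P[π(i) < π(i+1)] = 1/2.
By linearity: E[X] = 247 · (1/2) = (248 − 1) · (1/2) = 247/2 ≈ 123.50000.

E[X] = 247/2 = 123.50000.


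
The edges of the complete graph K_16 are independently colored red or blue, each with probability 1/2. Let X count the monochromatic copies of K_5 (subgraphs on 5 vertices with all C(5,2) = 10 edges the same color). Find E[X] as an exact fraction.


Let X = Σ_S X_S over the C(16, 5) = 4368 subsets S of size 5, where X_S = 1 if the K_5 on S is monochromatic.
For a fixed S, the K_5 on S has C(5, 2) = 10 edges. P[all 10 edges red] = (1/2)^10, and likewise for blue, so P[monochromatic] = 2·(1/2)^10 = 2^{1 − 10} = 1/512.
By linearity: E[X] = C(16, 5) · 2^{1 − 10} = 4368 · 1/512 = 273/32.
Numerically: E[X] ≈ 8.531250.

E[X] = C(16,5)·2^(1−C(5,2)) = 273/32 ≈ 8.531250.


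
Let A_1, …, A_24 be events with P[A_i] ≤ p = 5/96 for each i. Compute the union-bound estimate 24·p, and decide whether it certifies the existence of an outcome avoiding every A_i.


Union bound: P[∪_{i=1}^{24} A_i] ≤ Σ_i P[A_i] ≤ 24·p = 24·(5/96) = 5/4.
Numerically: 5/4 ≈ 1.2500000.
Is 5/4 < 1? NO.
Since the bound 5/4 is ≥ 1, the union bound is uninformative here; it does NOT by itself certify existence.

24·p = 5/4 ≈ 1.2500000; existence NOT certified by the union bound.


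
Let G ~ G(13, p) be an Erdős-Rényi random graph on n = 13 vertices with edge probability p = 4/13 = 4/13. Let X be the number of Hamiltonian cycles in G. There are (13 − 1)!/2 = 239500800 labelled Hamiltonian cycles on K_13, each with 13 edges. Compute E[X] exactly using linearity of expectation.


K_13 has (13 − 1)!/2 = 239500800 labelled Hamiltonian cycles.
For each such Hamiltonian cycle H, let X_H = 1 if all 13 edges of H are present in G. Then P[X_H = 1] = p^{13} = (4/13)^{13} = 67108864/302875106592253.
By linearity: E[X] = Σ_H E[X_H] = 239500800 · p^{13} = 239500800 · 67108864/302875106592253 = 16072626615091200/302875106592253.
Numerically: E[X] ≈ 53.0668.

E[X] = 239500800 · (4/13)^{13} = 16072626615091200/302875106592253 ≈ 53.0668.


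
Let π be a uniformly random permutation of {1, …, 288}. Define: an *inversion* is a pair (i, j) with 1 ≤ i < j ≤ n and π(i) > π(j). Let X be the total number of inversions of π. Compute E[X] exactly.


Write X = Σ X_I over the C(288, 2) = 41328 pairs i < j, with X_I the indicator of one inversion.
There are 41328 indicators.
For each fixed pair i < j, the values π(i) and π(j) are two distinct elements of {1, …, 288} in uniformly random order; by symmetry P[π(i) > π(j)] = 1/2.
By linearity: E[X] = 41328 · (1/2) = C(288, 2) · (1/2) = 41328/2 = 20664 ≈ 20664.00000.

E[X] = 20664 = 20664.00000.


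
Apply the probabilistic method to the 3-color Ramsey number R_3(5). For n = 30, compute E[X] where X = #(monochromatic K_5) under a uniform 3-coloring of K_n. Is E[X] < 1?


E[X] = C(30, 5) · 3^{1 − 10} = 142506 · 3^{−9} = 142506/19683.
As a reduced fraction: E[X] = 5278/729 ≈ 7.240.
Is E[X] < 1? NO.
Since E[X] ≥ 1, the first-moment bound is inconclusive at n = 30; it does NOT by itself certify R_3(5) > 30.

E[X] = 5278/729 ≈ 7.240; E[X] ≥ 1; first-moment method inconclusive here.


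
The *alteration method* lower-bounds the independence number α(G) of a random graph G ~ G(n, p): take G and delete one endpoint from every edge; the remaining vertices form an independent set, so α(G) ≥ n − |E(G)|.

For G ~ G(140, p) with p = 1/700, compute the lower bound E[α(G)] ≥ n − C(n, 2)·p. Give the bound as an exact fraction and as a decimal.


E[|E(G)|] = C(140, 2)·p = 9730 · (1/700) = 139/10.
E[α(G)] ≥ n − E[|E(G)|] = 140 − 139/10 = 1261/10.
Numerically: ≈ 126.100.
(This is only a lower bound; the true E[α(G)] may be larger.)

E[α(G)] ≥ 1261/10 ≈ 126.100.


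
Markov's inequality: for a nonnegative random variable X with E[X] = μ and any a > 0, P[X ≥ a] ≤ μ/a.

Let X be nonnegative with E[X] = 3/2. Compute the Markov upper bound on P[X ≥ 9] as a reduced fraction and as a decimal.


μ = E[X] = 3/2, a = 9.
Markov: P[X ≥ 9] ≤ μ/a = (3/2)/9 = 1/6.
Numerically: ≈ 0.1667.
(Since a = 9 > μ = 1.5000, the bound 1/6 is < 1 and informative.)

P[X ≥ 9] ≤ 1/6 ≈ 0.1667.


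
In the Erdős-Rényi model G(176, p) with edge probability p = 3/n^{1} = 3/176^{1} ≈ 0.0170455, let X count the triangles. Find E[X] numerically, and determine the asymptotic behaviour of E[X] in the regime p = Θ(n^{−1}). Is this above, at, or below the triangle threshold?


Number of potential triangles: C(176, 3) = 893200.
Each occurs with probability p³ ≈ (0.0170455)³ ≈ 4.95251456e-06.
By linearity: E[X] = C(176, 3)·p³ ≈ 893200 · 4.95251456e-06 ≈ 4.423586.
Here α = 1, so p = 3/n is exactly at the triangle threshold p ~ 1/n. Asymptotically E[X] → c³/6 = 3³/6 = 9/2 ≈ 4.500000, a bounded constant. In this regime the triangle count is asymptotically Poisson(c³/6).

E[X] ≈ 4.423586; in regime p = Θ(1/n^{1}) E[X] stays bounded (at the triangle threshold p ~ 1/n).


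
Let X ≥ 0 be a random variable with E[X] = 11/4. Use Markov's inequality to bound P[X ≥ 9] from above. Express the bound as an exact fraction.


μ = E[X] = 11/4, a = 9.
Markov: P[X ≥ 9] ≤ μ/a = (11/4)/9 = 11/36.
Numerically: ≈ 0.306.
(Since a = 9 > μ = 2.750, the bound 11/36 is < 1 and informative.)

P[X ≥ 9] ≤ 11/36 ≈ 0.306.


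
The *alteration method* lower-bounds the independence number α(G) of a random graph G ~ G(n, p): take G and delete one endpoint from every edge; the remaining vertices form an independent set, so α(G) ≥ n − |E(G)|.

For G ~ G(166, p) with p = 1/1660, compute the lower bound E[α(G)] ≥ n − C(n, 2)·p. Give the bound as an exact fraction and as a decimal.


E[|E(G)|] = C(166, 2)·p = 13695 · (1/1660) = 33/4.
E[α(G)] ≥ n − E[|E(G)|] = 166 − 33/4 = 631/4.
Numerically: ≈ 157.75000.
(This is only a lower bound; the true E[α(G)] may be larger.)

E[α(G)] ≥ 631/4 ≈ 157.75000.


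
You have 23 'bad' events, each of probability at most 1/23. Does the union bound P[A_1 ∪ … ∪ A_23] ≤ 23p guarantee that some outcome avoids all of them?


Union bound: P[∪_{i=1}^{23} A_i] ≤ Σ_i P[A_i] ≤ 23·p = 23·(1/23) = 1.
Numerically: 1 ≈ 1.00000.
Is 1 < 1? NO.
Since the bound 1 is ≥ 1, the union bound is uninformative here; it does NOT by itself certify existence.

23·p = 1 ≈ 1.00000; existence NOT certified by the union bound.


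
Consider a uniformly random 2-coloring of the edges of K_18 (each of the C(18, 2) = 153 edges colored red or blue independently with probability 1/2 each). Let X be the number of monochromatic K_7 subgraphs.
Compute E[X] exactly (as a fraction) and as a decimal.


Let X = Σ_S X_S over the C(18, 7) = 31824 subsets S of size 7, where X_S = 1 if the K_7 on S is monochromatic.
For a fixed S, the K_7 on S has C(7, 2) = 21 edges. P[all 21 edges red] = (1/2)^21, and likewise for blue, so P[monochromatic] = 2·(1/2)^21 = 2^{1 − 21} = 1/1048576.
By linearity of expectation: E[X] = C(18, 7) · 2^{1 − 21} = 31824 · 1/1048576 = 1989/65536.
Numerically: E[X] ≈ 0.03035.

E[X] = C(18,7)·2^(1−C(7,2)) = 1989/65536 ≈ 0.03035.


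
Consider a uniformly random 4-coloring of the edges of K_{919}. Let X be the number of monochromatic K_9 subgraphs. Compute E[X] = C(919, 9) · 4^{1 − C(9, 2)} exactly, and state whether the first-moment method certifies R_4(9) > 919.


E[X] = C(919, 9) · 4^{1 − 36} = 1238828681639563077558 · 4^{−35} = 1238828681639563077558/1180591620717411303424.
As a reduced fraction: E[X] = 619414340819781538779/590295810358705651712 ≈ 1.049.
Is E[X] < 1? NO.
Since E[X] ≥ 1, the first-moment bound is inconclusive at n = 919; it does NOT by itself certify R_4(9) > 919.

E[X] = 619414340819781538779/590295810358705651712 ≈ 1.049; E[X] ≥ 1; first-moment method inconclusive here.


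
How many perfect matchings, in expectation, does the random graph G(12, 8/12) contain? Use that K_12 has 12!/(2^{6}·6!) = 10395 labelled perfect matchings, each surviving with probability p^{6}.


K_12 has 12!/(2^{6}·6!) = 10395 labelled perfect matchings.
For each such perfect matching H, let X_H = 1 if all 6 edges of H are present in G. Then P[X_H = 1] = p^{6} = (2/3)^{6} = 64/729.
By linearity of expectation: E[X] = Σ_H E[X_H] = 10395 · p^{6} = 10395 · 64/729 = 24640/27.
Numerically: E[X] ≈ 912.59.

E[X] = 10395 · (2/3)^{6} = 24640/27 ≈ 912.59.


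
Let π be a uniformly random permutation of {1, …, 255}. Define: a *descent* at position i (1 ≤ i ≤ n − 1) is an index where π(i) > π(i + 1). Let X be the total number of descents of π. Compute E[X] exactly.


Write X = Σ X_I over i = 1, …, 254, with X_I the indicator of one descent.
There are 254 indicators.
For each fixed i, the pair (π(i), π(i+1)) is a uniformly random ordered pair of distinct values from {1, …, 255}; by symmetry P[π(i) > π(i+1)] = 1/2.
By linearity: E[X] = 254 · (1/2) = (255 − 1) · (1/2) = 127 ≈ 127.000000.

E[X] = 127 = 127.000000.


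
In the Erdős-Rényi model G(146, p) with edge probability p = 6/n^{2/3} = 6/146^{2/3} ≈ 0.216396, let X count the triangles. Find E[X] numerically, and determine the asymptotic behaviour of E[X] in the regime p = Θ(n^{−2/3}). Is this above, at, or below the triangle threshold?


Number of potential triangles: C(146, 3) = 508080.
Each occurs with probability p³ ≈ (0.216396)³ ≈ 1.01332333e-02.
By linearity: E[X] = C(146, 3)·p³ ≈ 508080 · 1.01332333e-02 ≈ 5148.493151.
Since α = 2/3 < 1, p = c/n^{2/3} ≫ 1/n is above the triangle threshold p ~ 1/n. Asymptotically E[X] ~ (c³/6)·n^{3(1−α)} = (6³/6)·n^{1} → ∞; triangles are abundant w.h.p.

E[X] ≈ 5148.493151; in regime p = Θ(1/n^{2/3}) E[X] diverges (above the triangle threshold p ~ 1/n).


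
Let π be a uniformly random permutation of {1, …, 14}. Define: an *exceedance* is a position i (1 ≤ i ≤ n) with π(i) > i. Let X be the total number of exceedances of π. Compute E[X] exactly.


Write X = Σ_{i=1}^{14} X_i, where X_i = 1_{π(i) > i}.
For each fixed i, π(i) is uniform over {1, …, 14} (marginal of a uniform permutation), so P[π(i) > i] = (n − i)/n. Summing: Σ_{i=1}^{14} (n − i)/n = (0 + 1 + … + 13)/14 = 14(14 − 1)/(2·14) = (14 − 1)/2.
Hence E[X] = Σ_{i=1}^{14} (14 − i)/14 = 13/2 ≈ 6.50000.

E[X] = 13/2 = 6.50000.


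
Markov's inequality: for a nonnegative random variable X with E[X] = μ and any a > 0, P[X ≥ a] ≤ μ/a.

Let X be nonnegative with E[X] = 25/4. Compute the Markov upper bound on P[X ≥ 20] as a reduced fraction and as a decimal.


μ = E[X] = 25/4, a = 20.
Markov: P[X ≥ 20] ≤ μ/a = (25/4)/20 = 5/16.
Numerically: ≈ 0.312.
(Since a = 20 > μ = 6.250, the bound 5/16 is < 1 and informative.)

P[X ≥ 20] ≤ 5/16 ≈ 0.312.


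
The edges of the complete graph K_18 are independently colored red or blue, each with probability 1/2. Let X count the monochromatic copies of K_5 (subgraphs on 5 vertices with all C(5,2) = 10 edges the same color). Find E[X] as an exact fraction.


Let X = Σ_S X_S over the C(18, 5) = 8568 subsets S of size 5, where X_S = 1 if the K_5 on S is monochromatic.
For a fixed S, the K_5 on S has C(5, 2) = 10 edges. P[all 10 edges red] = (1/2)^10, and likewise for blue, so P[monochromatic] = 2·(1/2)^10 = 2^{1 − 10} = 1/512.
By linearity: E[X] = C(18, 5) · 2^{1 − 10} = 8568 · 1/512 = 1071/64.
Numerically: E[X] ≈ 16.734375.

E[X] = C(18,5)·2^(1−C(5,2)) = 1071/64 ≈ 16.734375.


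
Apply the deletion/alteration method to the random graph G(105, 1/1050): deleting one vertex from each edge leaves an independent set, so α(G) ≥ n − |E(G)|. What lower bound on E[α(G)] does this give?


E[|E(G)|] = C(105, 2)·p = 5460 · (1/1050) = 26/5.
E[α(G)] ≥ n − E[|E(G)|] = 105 − 26/5 = 499/5.
Numerically: ≈ 99.800000.
(This is only a lower bound; the true E[α(G)] may be larger.)

E[α(G)] ≥ 499/5 ≈ 99.800000.


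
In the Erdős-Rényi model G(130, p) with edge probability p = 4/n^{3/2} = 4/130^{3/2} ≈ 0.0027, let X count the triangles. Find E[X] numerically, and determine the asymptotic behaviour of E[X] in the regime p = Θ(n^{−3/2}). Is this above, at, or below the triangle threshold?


Number of potential triangles: C(130, 3) = 357760.
Each occurs with probability p³ ≈ (0.0027)³ ≈ 1.96533e-08.
By linearity: E[X] = C(130, 3)·p³ ≈ 357760 · 1.96533e-08 ≈ 0.007.
Since α = 3/2 > 1, p = c/n^{3/2} = o(1/n) is below the triangle threshold p ~ 1/n. Asymptotically E[X] ~ (c³/6)·n^{3(1−α)} = (4³/6)·n^{-1.5} → 0, so by Markov's inequality G has no triangles w.h.p.

E[X] ≈ 0.007; in regime p = Θ(1/n^{3/2}) E[X] tends to 0 (below the triangle threshold p ~ 1/n).


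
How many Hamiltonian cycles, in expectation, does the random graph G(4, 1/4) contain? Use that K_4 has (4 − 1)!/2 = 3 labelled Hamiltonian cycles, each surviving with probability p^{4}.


K_4 has (4 − 1)!/2 = 3 labelled Hamiltonian cycles.
For each such Hamiltonian cycle H, let X_H = 1 if all 4 edges of H are present in G. Then P[X_H = 1] = p^{4} = (1/4)^{4} = 1/256.
By linearity: E[X] = Σ_H E[X_H] = 3 · p^{4} = 3 · 1/256 = 3/256.
Numerically: E[X] ≈ 0.0117.

E[X] = 3 · (1/4)^{4} = 3/256 ≈ 0.0117.


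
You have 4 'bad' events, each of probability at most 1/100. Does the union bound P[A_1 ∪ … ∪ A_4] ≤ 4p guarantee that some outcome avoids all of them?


Union bound: P[∪_{i=1}^{4} A_i] ≤ Σ_i P[A_i] ≤ 4·p = 4·(1/100) = 1/25.
Numerically: 1/25 ≈ 0.04000.
Is 1/25 < 1? YES.
Since P[∪ A_i] ≤ 1/25 < 1, the complement has P[∩ A_i^c] ≥ 1 − 1/25 = 24/25 > 0, so some outcome avoids every A_i.

4·p = 1/25 ≈ 0.04000; existence CERTIFIED by the union bound.


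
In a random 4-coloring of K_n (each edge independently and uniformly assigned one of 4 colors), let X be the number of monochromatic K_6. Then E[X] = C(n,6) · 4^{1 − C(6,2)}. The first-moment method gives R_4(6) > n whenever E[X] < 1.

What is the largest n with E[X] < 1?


We need C(n, 6) · 4^{1 − 15} < 1, i.e. C(n, 6) < 4^{15 − 1} = 268435456.
Check values of n near the boundary:
  n = 77: C(77, 6) = 237093780; 237093780 < 268435456? YES
  n = 78: C(78, 6) = 256851595; 256851595 < 268435456? YES
  n = 79: C(79, 6) = 277962685; 277962685 < 268435456? NO
  n = 80: C(80, 6) = 300500200; 300500200 < 268435456? NO
The largest n with C(n, 6) < 268435456 is n = 78 (where E[X] = 256851595/268435456 ≈ 0.9568468). Hence R_4(6) > 78, i.e. R_4(6) ≥ 79.

Largest n = 78; hence R_4(6) > 78.


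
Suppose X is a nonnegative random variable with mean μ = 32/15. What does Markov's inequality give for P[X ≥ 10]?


μ = E[X] = 32/15, a = 10.
Markov: P[X ≥ 10] ≤ μ/a = (32/15)/10 = 16/75.
Numerically: ≈ 0.2133.
(Since a = 10 > μ = 2.1333, the bound 16/75 is < 1 and informative.)

P[X ≥ 10] ≤ 16/75 ≈ 0.2133.


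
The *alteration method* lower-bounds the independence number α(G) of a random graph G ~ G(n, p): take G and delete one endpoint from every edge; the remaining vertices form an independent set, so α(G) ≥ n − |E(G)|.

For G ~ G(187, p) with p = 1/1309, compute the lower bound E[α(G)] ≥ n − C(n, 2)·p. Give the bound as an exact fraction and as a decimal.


E[|E(G)|] = C(187, 2)·p = 17391 · (1/1309) = 93/7.
E[α(G)] ≥ n − E[|E(G)|] = 187 − 93/7 = 1216/7.
Numerically: ≈ 173.714.
(This is only a lower bound; the true E[α(G)] may be larger.)

E[α(G)] ≥ 1216/7 ≈ 173.714.


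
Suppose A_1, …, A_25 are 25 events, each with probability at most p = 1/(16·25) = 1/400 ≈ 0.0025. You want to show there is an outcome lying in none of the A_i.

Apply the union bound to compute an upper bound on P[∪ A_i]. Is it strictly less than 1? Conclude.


Union bound: P[∪_{i=1}^{25} A_i] ≤ Σ_i P[A_i] ≤ 25·p = 25·(1/400) = 1/16.
Numerically: 1/16 ≈ 0.0625.
Is 1/16 < 1? YES.
Since P[∪ A_i] ≤ 1/16 < 1, the complement has P[∩ A_i^c] ≥ 1 − 1/16 = 15/16 > 0, so some outcome avoids every A_i.

25·p = 1/16 ≈ 0.0625; existence CERTIFIED by the union bound.


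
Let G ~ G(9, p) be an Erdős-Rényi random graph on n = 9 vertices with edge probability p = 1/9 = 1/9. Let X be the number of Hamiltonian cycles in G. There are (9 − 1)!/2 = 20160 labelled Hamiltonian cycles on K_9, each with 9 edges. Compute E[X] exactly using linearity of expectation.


K_9 has (9 − 1)!/2 = 20160 labelled Hamiltonian cycles.
For each such Hamiltonian cycle H, let X_H = 1 if all 9 edges of H are present in G. Then P[X_H = 1] = p^{9} = (1/9)^{9} = 1/387420489.
By linearity of expectation: E[X] = Σ_H E[X_H] = 20160 · p^{9} = 20160 · 1/387420489 = 2240/43046721.
Numerically: E[X] ≈ 5.2e-05.

E[X] = 20160 · (1/9)^{9} = 2240/43046721 ≈ 5.2e-05.


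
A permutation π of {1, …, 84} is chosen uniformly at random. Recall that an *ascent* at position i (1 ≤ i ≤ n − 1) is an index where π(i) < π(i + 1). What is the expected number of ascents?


Write X = Σ X_I over i = 1, …, 83, with X_I the indicator of one ascent.
There are 83 indicators.
For each fixed i, the pair (π(i), π(i+1)) is a uniformly random ordered pair of distinct values from {1, …, 84}; by symmetry P[π(i) < π(i+1)] = 1/2.
By linearity: E[X] = 83 · (1/2) = (84 − 1) · (1/2) = 83/2 ≈ 41.500000.

E[X] = 83/2 = 41.500000.


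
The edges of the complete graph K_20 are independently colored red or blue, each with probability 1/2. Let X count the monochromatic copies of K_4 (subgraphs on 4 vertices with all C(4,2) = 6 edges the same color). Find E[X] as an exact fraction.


Let X = Σ_S X_S over the C(20, 4) = 4845 subsets S of size 4, where X_S = 1 if the K_4 on S is monochromatic.
For a fixed S, the K_4 on S has C(4, 2) = 6 edges. P[all 6 edges red] = (1/2)^6, and likewise for blue, so P[monochromatic] = 2·(1/2)^6 = 2^{1 − 6} = 1/32.
By linearity: E[X] = C(20, 4) · 2^{1 − 6} = 4845 · 1/32 = 4845/32.
Numerically: E[X] ≈ 151.406250.

E[X] = C(20,4)·2^(1−C(4,2)) = 4845/32 ≈ 151.406250.


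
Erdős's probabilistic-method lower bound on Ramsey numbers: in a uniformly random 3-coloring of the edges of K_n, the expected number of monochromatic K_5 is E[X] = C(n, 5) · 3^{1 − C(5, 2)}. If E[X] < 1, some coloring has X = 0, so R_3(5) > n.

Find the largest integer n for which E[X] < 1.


We need C(n, 5) · 3^{1 − 10} < 1, i.e. C(n, 5) < 3^{10 − 1} = 19683.
Check values of n near the boundary:
  n = 14: C(14, 5) = 2002; 2002 < 19683? YES
  n = 15: C(15, 5) = 3003; 3003 < 19683? YES
  n = 16: C(16, 5) = 4368; 4368 < 19683? YES
  n = 17: C(17, 5) = 6188; 6188 < 19683? YES
  n = 18: C(18, 5) = 8568; 8568 < 19683? YES
  n = 19: C(19, 5) = 11628; 11628 < 19683? YES
  n = 20: C(20, 5) = 15504; 15504 < 19683? YES
  n = 21: C(21, 5) = 20349; 20349 < 19683? NO
The largest n with C(n, 5) < 19683 is n = 20 (where E[X] = 5168/6561 ≈ 0.788). Hence R_3(5) > 20, i.e. R_3(5) ≥ 21.

Largest n = 20; hence R_3(5) > 20.


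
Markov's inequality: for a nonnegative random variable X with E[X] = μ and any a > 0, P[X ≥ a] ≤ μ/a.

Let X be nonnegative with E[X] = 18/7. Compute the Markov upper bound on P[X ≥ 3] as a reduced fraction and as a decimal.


μ = E[X] = 18/7, a = 3.
Markov: P[X ≥ 3] ≤ μ/a = (18/7)/3 = 6/7.
Numerically: ≈ 0.857143.
(Since a = 3 > μ = 2.571429, the bound 6/7 is < 1 and informative.)

P[X ≥ 3] ≤ 6/7 ≈ 0.857143.


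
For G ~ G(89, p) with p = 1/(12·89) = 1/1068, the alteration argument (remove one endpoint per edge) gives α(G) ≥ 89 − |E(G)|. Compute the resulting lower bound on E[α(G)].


E[|E(G)|] = C(89, 2)·p = 3916 · (1/1068) = 11/3.
E[α(G)] ≥ n − E[|E(G)|] = 89 − 11/3 = 256/3.
Numerically: ≈ 85.33333.
(This is only a lower bound; the true E[α(G)] may be larger.)

E[α(G)] ≥ 256/3 ≈ 85.33333.


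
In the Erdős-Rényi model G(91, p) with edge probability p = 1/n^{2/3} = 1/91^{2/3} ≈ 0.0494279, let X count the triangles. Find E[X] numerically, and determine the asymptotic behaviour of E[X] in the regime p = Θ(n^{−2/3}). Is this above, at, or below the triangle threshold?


Number of potential triangles: C(91, 3) = 121485.
Each occurs with probability p³ ≈ (0.0494279)³ ≈ 1.20758363e-04.
By linearity: E[X] = C(91, 3)·p³ ≈ 121485 · 1.20758363e-04 ≈ 14.670330.
Since α = 2/3 < 1, p = c/n^{2/3} ≫ 1/n is above the triangle threshold p ~ 1/n. Asymptotically E[X] ~ (c³/6)·n^{3(1−α)} = (1³/6)·n^{1} → ∞; triangles are abundant w.h.p.

E[X] ≈ 14.670330; in regime p = Θ(1/n^{2/3}) E[X] diverges (above the triangle threshold p ~ 1/n).


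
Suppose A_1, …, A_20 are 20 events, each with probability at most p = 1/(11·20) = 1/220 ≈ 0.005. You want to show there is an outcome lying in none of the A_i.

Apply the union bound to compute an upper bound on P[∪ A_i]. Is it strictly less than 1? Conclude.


Union bound: P[∪_{i=1}^{20} A_i] ≤ Σ_i P[A_i] ≤ 20·p = 20·(1/220) = 1/11.
Numerically: 1/11 ≈ 0.091.
Is 1/11 < 1? YES.
Since P[∪ A_i] ≤ 1/11 < 1, the complement has P[∩ A_i^c] ≥ 1 − 1/11 = 10/11 > 0, so some outcome avoids every A_i.

20·p = 1/11 ≈ 0.091; existence CERTIFIED by the union bound.


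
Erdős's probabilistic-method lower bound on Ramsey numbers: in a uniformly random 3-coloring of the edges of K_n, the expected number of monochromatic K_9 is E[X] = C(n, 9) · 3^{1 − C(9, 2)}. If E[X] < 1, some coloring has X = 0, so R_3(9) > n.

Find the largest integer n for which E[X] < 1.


We need C(n, 9) · 3^{1 − 36} < 1, i.e. C(n, 9) < 3^{36 − 1} = 50031545098999707.
Check values of n near the boundary:
  n = 295: C(295, 9) = 41221140106119260; 41221140106119260 < 50031545098999707? YES
  n = 296: C(296, 9) = 42513789098994080; 42513789098994080 < 50031545098999707? YES
  n = 297: C(297, 9) = 43842345008337645; 43842345008337645 < 50031545098999707? YES
  n = 298: C(298, 9) = 45207677551849890; 45207677551849890 < 50031545098999707? YES
  n = 299: C(299, 9) = 46610674441390059; 46610674441390059 < 50031545098999707? YES
  n = 300: C(300, 9) = 48052241692154700; 48052241692154700 < 50031545098999707? YES
  n = 301: C(301, 9) = 49533303936090975; 49533303936090975 < 50031545098999707? YES
  n = 302: C(302, 9) = 51054804739588650; 51054804739588650 < 50031545098999707? NO
The largest n with C(n, 9) < 50031545098999707 is n = 301 (where E[X] = 16511101312030325/16677181699666569 ≈ 0.9900). Hence R_3(9) > 301, i.e. R_3(9) ≥ 302.

Largest n = 301; hence R_3(9) > 301.


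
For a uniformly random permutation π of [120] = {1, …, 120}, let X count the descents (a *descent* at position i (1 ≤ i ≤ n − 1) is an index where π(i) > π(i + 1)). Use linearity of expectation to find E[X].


Write X = Σ X_I over i = 1, …, 119, with X_I the indicator of one descent.
There are 119 indicators.
For each fixed i, the pair (π(i), π(i+1)) is a uniformly random ordered pair of distinct values from {1, …, 120}; by symmetry P[π(i) > π(i+1)] = 1/2.
By linearity: E[X] = 119 · (1/2) = (120 − 1) · (1/2) = 119/2 ≈ 59.5000.

E[X] = 119/2 = 59.5000.


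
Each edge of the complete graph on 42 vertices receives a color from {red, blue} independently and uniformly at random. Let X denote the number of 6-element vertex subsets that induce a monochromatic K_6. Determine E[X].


Let X = Σ_S X_S over the C(42, 6) = 5245786 subsets S of size 6, where X_S = 1 if the K_6 on S is monochromatic.
For a fixed S, the K_6 on S has C(6, 2) = 15 edges. P[all 15 edges red] = (1/2)^15, and likewise for blue, so P[monochromatic] = 2·(1/2)^15 = 2^{1 − 15} = 1/16384.
Summing: E[X] = C(42, 6) · 2^{1 − 15} = 5245786 · 1/16384 = 2622893/8192.
Numerically: E[X] ≈ 320.1774.

E[X] = C(42,6)·2^(1−C(6,2)) = 2622893/8192 ≈ 320.1774.


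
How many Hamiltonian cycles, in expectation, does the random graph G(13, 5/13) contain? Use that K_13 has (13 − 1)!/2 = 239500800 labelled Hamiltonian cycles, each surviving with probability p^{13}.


K_13 has (13 − 1)!/2 = 239500800 labelled Hamiltonian cycles.
For each such Hamiltonian cycle H, let X_H = 1 if all 13 edges of H are present in G. Then P[X_H = 1] = p^{13} = (5/13)^{13} = 1220703125/302875106592253.
By linearity of expectation: E[X] = Σ_H E[X_H] = 239500800 · p^{13} = 239500800 · 1220703125/302875106592253 = 292359375000000000/302875106592253.
Numerically: E[X] ≈ 965.3.

E[X] = 239500800 · (5/13)^{13} = 292359375000000000/302875106592253 ≈ 965.3.


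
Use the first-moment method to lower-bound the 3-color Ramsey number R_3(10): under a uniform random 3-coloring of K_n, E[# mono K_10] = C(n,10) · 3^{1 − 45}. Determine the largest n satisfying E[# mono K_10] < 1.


We need C(n, 10) · 3^{1 − 45} < 1, i.e. C(n, 10) < 3^{45 − 1} = 984770902183611232881.
Check values of n near the boundary:
  n = 572: C(572, 10) = 954640815642161682606; 954640815642161682606 < 984770902183611232881? YES
  n = 573: C(573, 10) = 971597135635805762226; 971597135635805762226 < 984770902183611232881? YES
  n = 574: C(574, 10) = 988824035203816502691; 988824035203816502691 < 984770902183611232881? NO
  n = 575: C(575, 10) = 1006325345561406175305; 1006325345561406175305 < 984770902183611232881? NO
  n = 576: C(576, 10) = 1024104945306307344480; 1024104945306307344480 < 984770902183611232881? NO
The largest n with C(n, 10) < 984770902183611232881 is n = 573 (where E[X] = 35985079097622435638/36472996377170786403 ≈ 0.987). Hence R_3(10) > 573, i.e. R_3(10) ≥ 574.

Largest n = 573; hence R_3(10) > 573.


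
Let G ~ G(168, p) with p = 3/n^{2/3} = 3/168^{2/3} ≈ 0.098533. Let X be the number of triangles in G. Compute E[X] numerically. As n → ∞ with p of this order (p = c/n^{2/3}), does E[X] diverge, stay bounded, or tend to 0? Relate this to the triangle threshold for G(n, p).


Number of potential triangles: C(168, 3) = 776216.
Each occurs with probability p³ ≈ (0.098533)³ ≈ 9.56632653e-04.
By linearity: E[X] = C(168, 3)·p³ ≈ 776216 · 9.56632653e-04 ≈ 742.553571.
Since α = 2/3 < 1, p = c/n^{2/3} ≫ 1/n is above the triangle threshold p ~ 1/n. Asymptotically E[X] ~ (c³/6)·n^{3(1−α)} = (3³/6)·n^{1} → ∞; triangles are abundant w.h.p.

E[X] ≈ 742.553571; in regime p = Θ(1/n^{2/3}) E[X] diverges (above the triangle threshold p ~ 1/n).


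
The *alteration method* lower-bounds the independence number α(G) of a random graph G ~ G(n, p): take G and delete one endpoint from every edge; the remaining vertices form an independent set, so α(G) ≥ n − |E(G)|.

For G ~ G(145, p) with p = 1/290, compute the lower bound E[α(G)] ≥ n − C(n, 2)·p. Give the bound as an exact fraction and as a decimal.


E[|E(G)|] = C(145, 2)·p = 10440 · (1/290) = 36.
E[α(G)] ≥ n − E[|E(G)|] = 145 − 36 = 109.
Numerically: ≈ 109.000000.
(This is only a lower bound; the true E[α(G)] may be larger.)

E[α(G)] ≥ 109 ≈ 109.000000.


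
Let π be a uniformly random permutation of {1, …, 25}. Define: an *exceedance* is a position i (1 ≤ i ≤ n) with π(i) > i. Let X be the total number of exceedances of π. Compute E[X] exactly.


Write X = Σ_{i=1}^{25} X_i, where X_i = 1_{π(i) > i}.
For each fixed i, π(i) is uniform over {1, …, 25} (marginal of a uniform permutation), so P[π(i) > i] = (n − i)/n. Summing: Σ_{i=1}^{25} (n − i)/n = (0 + 1 + … + 24)/25 = 25(25 − 1)/(2·25) = (25 − 1)/2.
Hence E[X] = Σ_{i=1}^{25} (25 − i)/25 = 12 ≈ 12.0000.

E[X] = 12 = 12.0000.


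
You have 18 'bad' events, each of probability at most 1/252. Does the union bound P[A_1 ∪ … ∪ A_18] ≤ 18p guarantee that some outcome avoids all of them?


Union bound: P[∪_{i=1}^{18} A_i] ≤ Σ_i P[A_i] ≤ 18·p = 18·(1/252) = 1/14.
Numerically: 1/14 ≈ 0.071.
Is 1/14 < 1? YES.
Since P[∪ A_i] ≤ 1/14 < 1, the complement has P[∩ A_i^c] ≥ 1 − 1/14 = 13/14 > 0, so some outcome avoids every A_i.

18·p = 1/14 ≈ 0.071; existence CERTIFIED by the union bound.


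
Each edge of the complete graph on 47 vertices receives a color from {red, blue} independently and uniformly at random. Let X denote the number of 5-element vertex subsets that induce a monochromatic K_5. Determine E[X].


Let X = Σ_S X_S over the C(47, 5) = 1533939 subsets S of size 5, where X_S = 1 if the K_5 on S is monochromatic.
For a fixed S, the K_5 on S has C(5, 2) = 10 edges. P[all 10 edges red] = (1/2)^10, and likewise for blue, so P[monochromatic] = 2·(1/2)^10 = 2^{1 − 10} = 1/512.
Summing: E[X] = C(47, 5) · 2^{1 − 10} = 1533939 · 1/512 = 1533939/512.
Numerically: E[X] ≈ 2995.97461.

E[X] = C(47,5)·2^(1−C(5,2)) = 1533939/512 ≈ 2995.97461.


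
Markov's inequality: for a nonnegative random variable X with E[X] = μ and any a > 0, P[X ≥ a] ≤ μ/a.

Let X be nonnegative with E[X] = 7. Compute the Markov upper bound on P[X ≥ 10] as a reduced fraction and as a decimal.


μ = E[X] = 7, a = 10.
Markov: P[X ≥ 10] ≤ μ/a = (7)/10 = 7/10.
Numerically: ≈ 0.700.
(Since a = 10 > μ = 7.000, the bound 7/10 is < 1 and informative.)

P[X ≥ 10] ≤ 7/10 ≈ 0.700.


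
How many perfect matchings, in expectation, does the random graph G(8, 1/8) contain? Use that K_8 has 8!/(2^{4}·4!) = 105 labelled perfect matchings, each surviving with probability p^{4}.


K_8 has 8!/(2^{4}·4!) = 105 labelled perfect matchings.
For each such perfect matching H, let X_H = 1 if all 4 edges of H are present in G. Then P[X_H = 1] = p^{4} = (1/8)^{4} = 1/4096.
By linearity of expectation: E[X] = Σ_H E[X_H] = 105 · p^{4} = 105 · 1/4096 = 105/4096.
Numerically: E[X] ≈ 0.0256348.

E[X] = 105 · (1/8)^{4} = 105/4096 ≈ 0.0256348.


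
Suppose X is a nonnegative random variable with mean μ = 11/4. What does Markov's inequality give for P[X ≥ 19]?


μ = E[X] = 11/4, a = 19.
Markov: P[X ≥ 19] ≤ μ/a = (11/4)/19 = 11/76.
Numerically: ≈ 0.14474.
(Since a = 19 > μ = 2.75000, the bound 11/76 is < 1 and informative.)

P[X ≥ 19] ≤ 11/76 ≈ 0.14474.


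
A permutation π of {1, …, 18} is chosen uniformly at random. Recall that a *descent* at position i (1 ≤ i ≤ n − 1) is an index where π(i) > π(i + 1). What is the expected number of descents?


Write X = Σ X_I over i = 1, …, 17, with X_I the indicator of one descent.
There are 17 indicators.
For each fixed i, the pair (π(i), π(i+1)) is a uniformly random ordered pair of distinct values from {1, …, 18}; by symmetry P[π(i) > π(i+1)] = 1/2.
By linearity: E[X] = 17 · (1/2) = (18 − 1) · (1/2) = 17/2 ≈ 8.5000.

E[X] = 17/2 = 8.5000.


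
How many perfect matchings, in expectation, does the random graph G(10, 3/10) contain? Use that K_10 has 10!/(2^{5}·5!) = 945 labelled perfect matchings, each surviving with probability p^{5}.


K_10 has 10!/(2^{5}·5!) = 945 labelled perfect matchings.
For each such perfect matching H, let X_H = 1 if all 5 edges of H are present in G. Then P[X_H = 1] = p^{5} = (3/10)^{5} = 243/100000.
By linearity: E[X] = Σ_H E[X_H] = 945 · p^{5} = 945 · 243/100000 = 45927/20000.
Numerically: E[X] ≈ 2.29635.

E[X] = 945 · (3/10)^{5} = 45927/20000 ≈ 2.29635.


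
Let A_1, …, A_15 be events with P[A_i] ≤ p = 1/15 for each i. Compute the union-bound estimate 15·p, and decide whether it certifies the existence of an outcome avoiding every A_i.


Union bound: P[∪_{i=1}^{15} A_i] ≤ Σ_i P[A_i] ≤ 15·p = 15·(1/15) = 1.
Numerically: 1 ≈ 1.0000.
Is 1 < 1? NO.
Since the bound 1 is ≥ 1, the union bound is uninformative here; it does NOT by itself certify existence.

15·p = 1 ≈ 1.0000; existence NOT certified by the union bound.


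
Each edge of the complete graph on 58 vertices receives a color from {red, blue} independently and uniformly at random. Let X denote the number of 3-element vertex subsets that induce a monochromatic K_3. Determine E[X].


Let X = Σ_S X_S over the C(58, 3) = 30856 subsets S of size 3, where X_S = 1 if the K_3 on S is monochromatic.
For a fixed S, the K_3 on S has C(3, 2) = 3 edges. P[all 3 edges red] = (1/2)^3, and likewise for blue, so P[monochromatic] = 2·(1/2)^3 = 2^{1 − 3} = 1/4.
By linearity of expectation: E[X] = C(58, 3) · 2^{1 − 3} = 30856 · 1/4 = 7714.
Numerically: E[X] ≈ 7714.0000.

E[X] = C(58,3)·2^(1−C(3,2)) = 7714 ≈ 7714.0000.


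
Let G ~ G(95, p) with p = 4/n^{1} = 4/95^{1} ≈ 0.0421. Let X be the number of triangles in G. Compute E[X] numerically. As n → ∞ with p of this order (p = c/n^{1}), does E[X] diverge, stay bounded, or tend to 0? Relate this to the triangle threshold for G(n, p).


Number of potential triangles: C(95, 3) = 138415.
Each occurs with probability p³ ≈ (0.0421)³ ≈ 7.46464e-05.
By linearity: E[X] = C(95, 3)·p³ ≈ 138415 · 7.46464e-05 ≈ 10.332.
Here α = 1, so p = 4/n is exactly at the triangle threshold p ~ 1/n. Asymptotically E[X] → c³/6 = 4³/6 = 32/3 ≈ 10.667, a bounded constant. In this regime the triangle count is asymptotically Poisson(c³/6).

E[X] ≈ 10.332; in regime p = Θ(1/n^{1}) E[X] stays bounded (at the triangle threshold p ~ 1/n).


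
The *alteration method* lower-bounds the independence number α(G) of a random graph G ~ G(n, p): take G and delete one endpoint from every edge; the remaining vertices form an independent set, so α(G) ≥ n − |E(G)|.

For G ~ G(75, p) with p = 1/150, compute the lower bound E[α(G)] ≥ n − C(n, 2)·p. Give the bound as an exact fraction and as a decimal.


E[|E(G)|] = C(75, 2)·p = 2775 · (1/150) = 37/2.
E[α(G)] ≥ n − E[|E(G)|] = 75 − 37/2 = 113/2.
Numerically: ≈ 56.5000.
(This is only a lower bound; the true E[α(G)] may be larger.)

E[α(G)] ≥ 113/2 ≈ 56.5000.


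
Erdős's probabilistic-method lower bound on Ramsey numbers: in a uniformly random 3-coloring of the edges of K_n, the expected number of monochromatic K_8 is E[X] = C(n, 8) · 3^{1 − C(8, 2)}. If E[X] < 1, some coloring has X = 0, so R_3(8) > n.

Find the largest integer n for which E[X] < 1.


We need C(n, 8) · 3^{1 − 28} < 1, i.e. C(n, 8) < 3^{28 − 1} = 7625597484987.
Check values of n near the boundary:
  n = 154: C(154, 8) = 6521818990995; 6521818990995 < 7625597484987? YES
  n = 155: C(155, 8) = 6876747915675; 6876747915675 < 7625597484987? YES
  n = 156: C(156, 8) = 7248464019225; 7248464019225 < 7625597484987? YES
  n = 157: C(157, 8) = 7637643295425; 7637643295425 < 7625597484987? NO
The largest n with C(n, 8) < 7625597484987 is n = 156 (where E[X] = 805384891025/847288609443 ≈ 0.95054). Hence R_3(8) > 156, i.e. R_3(8) ≥ 157.

Largest n = 156; hence R_3(8) > 156.


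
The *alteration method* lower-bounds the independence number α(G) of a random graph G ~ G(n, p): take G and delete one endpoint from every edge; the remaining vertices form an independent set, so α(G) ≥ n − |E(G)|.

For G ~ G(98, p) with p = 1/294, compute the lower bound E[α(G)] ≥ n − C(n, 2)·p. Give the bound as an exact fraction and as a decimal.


E[|E(G)|] = C(98, 2)·p = 4753 · (1/294) = 97/6.
E[α(G)] ≥ n − E[|E(G)|] = 98 − 97/6 = 491/6.
Numerically: ≈ 81.8333.
(This is only a lower bound; the true E[α(G)] may be larger.)

E[α(G)] ≥ 491/6 ≈ 81.8333.


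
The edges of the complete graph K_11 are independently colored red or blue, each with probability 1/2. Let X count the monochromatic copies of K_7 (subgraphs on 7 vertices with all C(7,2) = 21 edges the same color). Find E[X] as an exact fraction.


Let X = Σ_S X_S over the C(11, 7) = 330 subsets S of size 7, where X_S = 1 if the K_7 on S is monochromatic.
For a fixed S, the K_7 on S has C(7, 2) = 21 edges. P[all 21 edges red] = (1/2)^21, and likewise for blue, so P[monochromatic] = 2·(1/2)^21 = 2^{1 − 21} = 1/1048576.
By linearity of expectation: E[X] = C(11, 7) · 2^{1 − 21} = 330 · 1/1048576 = 165/524288.
Numerically: E[X] ≈ 0.000.

E[X] = C(11,7)·2^(1−C(7,2)) = 165/524288 ≈ 0.000.


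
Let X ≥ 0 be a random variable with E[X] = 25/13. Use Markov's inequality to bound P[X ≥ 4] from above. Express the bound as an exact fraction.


μ = E[X] = 25/13, a = 4.
Markov: P[X ≥ 4] ≤ μ/a = (25/13)/4 = 25/52.
Numerically: ≈ 0.4808.
(Since a = 4 > μ = 1.9231, the bound 25/52 is < 1 and informative.)

P[X ≥ 4] ≤ 25/52 ≈ 0.4808.


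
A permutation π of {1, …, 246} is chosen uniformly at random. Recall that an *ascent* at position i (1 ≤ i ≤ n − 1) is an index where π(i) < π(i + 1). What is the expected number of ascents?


Write X = Σ X_I over i = 1, …, 245, with X_I the indicator of one ascent.
There are 245 indicators.
For each fixed i, the pair (π(i), π(i+1)) is a uniformly random ordered pair of distinct values from {1, …, 246}; by symmetry P[π(i) < π(i+1)] = 1/2.
By linearity: E[X] = 245 · (1/2) = (246 − 1) · (1/2) = 245/2 ≈ 122.500000.

E[X] = 245/2 = 122.500000.


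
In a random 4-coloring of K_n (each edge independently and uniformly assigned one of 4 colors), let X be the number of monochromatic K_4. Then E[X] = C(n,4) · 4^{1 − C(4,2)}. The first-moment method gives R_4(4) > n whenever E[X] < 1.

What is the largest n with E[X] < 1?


We need C(n, 4) · 4^{1 − 6} < 1, i.e. C(n, 4) < 4^{6 − 1} = 1024.
Check values of n near the boundary:
  n = 8: C(8, 4) = 70; 70 < 1024? YES
  n = 9: C(9, 4) = 126; 126 < 1024? YES
  n = 10: C(10, 4) = 210; 210 < 1024? YES
  n = 11: C(11, 4) = 330; 330 < 1024? YES
  n = 12: C(12, 4) = 495; 495 < 1024? YES
  n = 13: C(13, 4) = 715; 715 < 1024? YES
  n = 14: C(14, 4) = 1001; 1001 < 1024? YES
  n = 15: C(15, 4) = 1365; 1365 < 1024? NO
The largest n with C(n, 4) < 1024 is n = 14 (where E[X] = 1001/1024 ≈ 0.9775391). Hence R_4(4) > 14, i.e. R_4(4) ≥ 15.

Largest n = 14; hence R_4(4) > 14.


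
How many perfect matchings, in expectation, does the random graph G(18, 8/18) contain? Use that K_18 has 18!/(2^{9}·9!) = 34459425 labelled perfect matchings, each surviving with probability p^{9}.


K_18 has 18!/(2^{9}·9!) = 34459425 labelled perfect matchings.
For each such perfect matching H, let X_H = 1 if all 9 edges of H are present in G. Then P[X_H = 1] = p^{9} = (4/9)^{9} = 262144/387420489.
By linearity: E[X] = Σ_H E[X_H] = 34459425 · p^{9} = 34459425 · 262144/387420489 = 111522611200/4782969.
Numerically: E[X] ≈ 2.33e+04.

E[X] = 34459425 · (4/9)^{9} = 111522611200/4782969 ≈ 2.33e+04.


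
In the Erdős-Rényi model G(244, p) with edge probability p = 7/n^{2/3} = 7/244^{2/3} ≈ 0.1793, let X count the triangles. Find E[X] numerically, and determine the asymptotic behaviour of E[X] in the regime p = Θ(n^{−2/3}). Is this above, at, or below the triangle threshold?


Number of potential triangles: C(244, 3) = 2391444.
Each occurs with probability p³ ≈ (0.1793)³ ≈ 5.761220e-03.
By linearity: E[X] = C(244, 3)·p³ ≈ 2391444 · 5.761220e-03 ≈ 13777.6352.
Since α = 2/3 < 1, p = c/n^{2/3} ≫ 1/n is above the triangle threshold p ~ 1/n. Asymptotically E[X] ~ (c³/6)·n^{3(1−α)} = (7³/6)·n^{1} → ∞; triangles are abundant w.h.p.

E[X] ≈ 13777.6352; in regime p = Θ(1/n^{2/3}) E[X] diverges (above the triangle threshold p ~ 1/n).


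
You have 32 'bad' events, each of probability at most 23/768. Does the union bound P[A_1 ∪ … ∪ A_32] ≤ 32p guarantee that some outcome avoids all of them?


Union bound: P[∪_{i=1}^{32} A_i] ≤ Σ_i P[A_i] ≤ 32·p = 32·(23/768) = 23/24.
Numerically: 23/24 ≈ 0.958.
Is 23/24 < 1? YES.
Since P[∪ A_i] ≤ 23/24 < 1, the complement has P[∩ A_i^c] ≥ 1 − 23/24 = 1/24 > 0, so some outcome avoids every A_i.

32·p = 23/24 ≈ 0.958; existence CERTIFIED by the union bound.
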